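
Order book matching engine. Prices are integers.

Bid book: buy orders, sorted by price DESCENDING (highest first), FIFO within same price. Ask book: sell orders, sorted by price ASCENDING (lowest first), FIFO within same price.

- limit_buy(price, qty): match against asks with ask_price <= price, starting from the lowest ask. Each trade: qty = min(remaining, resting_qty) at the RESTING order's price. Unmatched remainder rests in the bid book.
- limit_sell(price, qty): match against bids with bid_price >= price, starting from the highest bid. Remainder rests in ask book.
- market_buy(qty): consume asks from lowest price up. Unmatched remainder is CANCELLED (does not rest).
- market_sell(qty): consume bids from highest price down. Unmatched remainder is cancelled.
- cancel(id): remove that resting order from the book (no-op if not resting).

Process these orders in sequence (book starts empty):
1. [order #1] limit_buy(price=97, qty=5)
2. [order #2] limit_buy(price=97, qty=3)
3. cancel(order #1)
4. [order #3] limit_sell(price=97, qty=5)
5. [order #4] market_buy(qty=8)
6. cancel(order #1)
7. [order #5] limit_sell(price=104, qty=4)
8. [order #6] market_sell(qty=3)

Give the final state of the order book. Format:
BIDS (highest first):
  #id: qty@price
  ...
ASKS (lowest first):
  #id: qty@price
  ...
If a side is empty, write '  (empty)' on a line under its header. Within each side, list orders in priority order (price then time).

Answer: BIDS (highest first):
  (empty)
ASKS (lowest first):
  #5: 4@104

Derivation:
After op 1 [order #1] limit_buy(price=97, qty=5): fills=none; bids=[#1:5@97] asks=[-]
After op 2 [order #2] limit_buy(price=97, qty=3): fills=none; bids=[#1:5@97 #2:3@97] asks=[-]
After op 3 cancel(order #1): fills=none; bids=[#2:3@97] asks=[-]
After op 4 [order #3] limit_sell(price=97, qty=5): fills=#2x#3:3@97; bids=[-] asks=[#3:2@97]
After op 5 [order #4] market_buy(qty=8): fills=#4x#3:2@97; bids=[-] asks=[-]
After op 6 cancel(order #1): fills=none; bids=[-] asks=[-]
After op 7 [order #5] limit_sell(price=104, qty=4): fills=none; bids=[-] asks=[#5:4@104]
After op 8 [order #6] market_sell(qty=3): fills=none; bids=[-] asks=[#5:4@104]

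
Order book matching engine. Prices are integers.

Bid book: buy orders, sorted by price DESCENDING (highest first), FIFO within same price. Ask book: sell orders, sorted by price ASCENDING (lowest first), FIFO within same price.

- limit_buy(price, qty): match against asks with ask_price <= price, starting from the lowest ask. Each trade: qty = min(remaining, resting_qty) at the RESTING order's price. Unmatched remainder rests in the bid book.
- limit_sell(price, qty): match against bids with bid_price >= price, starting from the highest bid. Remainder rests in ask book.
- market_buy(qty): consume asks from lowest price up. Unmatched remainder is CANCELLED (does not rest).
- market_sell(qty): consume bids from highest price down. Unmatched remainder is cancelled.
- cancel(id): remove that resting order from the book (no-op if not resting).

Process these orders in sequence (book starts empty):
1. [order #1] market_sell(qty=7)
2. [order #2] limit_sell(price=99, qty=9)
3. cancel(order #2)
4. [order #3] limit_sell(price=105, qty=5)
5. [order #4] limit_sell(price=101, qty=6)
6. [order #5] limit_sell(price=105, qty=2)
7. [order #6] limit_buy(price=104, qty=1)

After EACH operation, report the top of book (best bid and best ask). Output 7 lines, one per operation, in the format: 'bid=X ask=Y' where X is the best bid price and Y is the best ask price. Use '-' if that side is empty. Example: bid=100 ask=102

Answer: bid=- ask=-
bid=- ask=99
bid=- ask=-
bid=- ask=105
bid=- ask=101
bid=- ask=101
bid=- ask=101

Derivation:
After op 1 [order #1] market_sell(qty=7): fills=none; bids=[-] asks=[-]
After op 2 [order #2] limit_sell(price=99, qty=9): fills=none; bids=[-] asks=[#2:9@99]
After op 3 cancel(order #2): fills=none; bids=[-] asks=[-]
After op 4 [order #3] limit_sell(price=105, qty=5): fills=none; bids=[-] asks=[#3:5@105]
After op 5 [order #4] limit_sell(price=101, qty=6): fills=none; bids=[-] asks=[#4:6@101 #3:5@105]
After op 6 [order #5] limit_sell(price=105, qty=2): fills=none; bids=[-] asks=[#4:6@101 #3:5@105 #5:2@105]
After op 7 [order #6] limit_buy(price=104, qty=1): fills=#6x#4:1@101; bids=[-] asks=[#4:5@101 #3:5@105 #5:2@105]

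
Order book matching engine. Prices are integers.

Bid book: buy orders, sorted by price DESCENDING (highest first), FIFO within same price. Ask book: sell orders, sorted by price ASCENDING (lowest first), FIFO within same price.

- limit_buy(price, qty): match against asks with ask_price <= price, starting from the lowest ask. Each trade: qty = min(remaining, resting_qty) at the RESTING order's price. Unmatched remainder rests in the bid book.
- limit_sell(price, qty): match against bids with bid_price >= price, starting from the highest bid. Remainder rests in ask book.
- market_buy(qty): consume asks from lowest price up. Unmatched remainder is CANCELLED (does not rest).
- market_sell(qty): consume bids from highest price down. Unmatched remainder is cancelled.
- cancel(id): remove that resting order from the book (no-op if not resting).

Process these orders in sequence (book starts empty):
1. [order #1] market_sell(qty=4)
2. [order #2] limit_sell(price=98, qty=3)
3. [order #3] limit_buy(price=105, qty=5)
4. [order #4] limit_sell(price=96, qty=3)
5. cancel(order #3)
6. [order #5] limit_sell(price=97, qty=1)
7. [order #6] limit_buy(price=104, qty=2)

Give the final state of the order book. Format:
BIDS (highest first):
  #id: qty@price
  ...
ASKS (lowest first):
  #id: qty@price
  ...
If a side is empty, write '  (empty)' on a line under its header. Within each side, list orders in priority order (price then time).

Answer: BIDS (highest first):
  (empty)
ASKS (lowest first):
  (empty)

Derivation:
After op 1 [order #1] market_sell(qty=4): fills=none; bids=[-] asks=[-]
After op 2 [order #2] limit_sell(price=98, qty=3): fills=none; bids=[-] asks=[#2:3@98]
After op 3 [order #3] limit_buy(price=105, qty=5): fills=#3x#2:3@98; bids=[#3:2@105] asks=[-]
After op 4 [order #4] limit_sell(price=96, qty=3): fills=#3x#4:2@105; bids=[-] asks=[#4:1@96]
After op 5 cancel(order #3): fills=none; bids=[-] asks=[#4:1@96]
After op 6 [order #5] limit_sell(price=97, qty=1): fills=none; bids=[-] asks=[#4:1@96 #5:1@97]
After op 7 [order #6] limit_buy(price=104, qty=2): fills=#6x#4:1@96 #6x#5:1@97; bids=[-] asks=[-]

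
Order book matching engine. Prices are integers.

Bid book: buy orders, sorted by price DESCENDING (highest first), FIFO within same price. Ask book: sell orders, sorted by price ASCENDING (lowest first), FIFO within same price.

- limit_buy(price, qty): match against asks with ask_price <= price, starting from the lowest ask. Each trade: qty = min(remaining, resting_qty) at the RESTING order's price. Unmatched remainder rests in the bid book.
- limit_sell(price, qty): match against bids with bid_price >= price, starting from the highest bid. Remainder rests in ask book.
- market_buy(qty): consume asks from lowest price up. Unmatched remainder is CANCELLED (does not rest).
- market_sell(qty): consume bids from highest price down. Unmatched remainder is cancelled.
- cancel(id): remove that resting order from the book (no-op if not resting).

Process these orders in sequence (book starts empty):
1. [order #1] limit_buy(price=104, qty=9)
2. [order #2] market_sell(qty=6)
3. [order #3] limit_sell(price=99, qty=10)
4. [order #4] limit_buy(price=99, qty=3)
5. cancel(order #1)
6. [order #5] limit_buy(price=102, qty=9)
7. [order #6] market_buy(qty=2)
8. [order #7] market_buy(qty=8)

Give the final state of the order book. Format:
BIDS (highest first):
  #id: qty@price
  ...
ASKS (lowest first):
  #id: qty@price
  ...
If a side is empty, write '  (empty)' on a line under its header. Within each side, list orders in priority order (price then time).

Answer: BIDS (highest first):
  #5: 5@102
ASKS (lowest first):
  (empty)

Derivation:
After op 1 [order #1] limit_buy(price=104, qty=9): fills=none; bids=[#1:9@104] asks=[-]
After op 2 [order #2] market_sell(qty=6): fills=#1x#2:6@104; bids=[#1:3@104] asks=[-]
After op 3 [order #3] limit_sell(price=99, qty=10): fills=#1x#3:3@104; bids=[-] asks=[#3:7@99]
After op 4 [order #4] limit_buy(price=99, qty=3): fills=#4x#3:3@99; bids=[-] asks=[#3:4@99]
After op 5 cancel(order #1): fills=none; bids=[-] asks=[#3:4@99]
After op 6 [order #5] limit_buy(price=102, qty=9): fills=#5x#3:4@99; bids=[#5:5@102] asks=[-]
After op 7 [order #6] market_buy(qty=2): fills=none; bids=[#5:5@102] asks=[-]
After op 8 [order #7] market_buy(qty=8): fills=none; bids=[#5:5@102] asks=[-]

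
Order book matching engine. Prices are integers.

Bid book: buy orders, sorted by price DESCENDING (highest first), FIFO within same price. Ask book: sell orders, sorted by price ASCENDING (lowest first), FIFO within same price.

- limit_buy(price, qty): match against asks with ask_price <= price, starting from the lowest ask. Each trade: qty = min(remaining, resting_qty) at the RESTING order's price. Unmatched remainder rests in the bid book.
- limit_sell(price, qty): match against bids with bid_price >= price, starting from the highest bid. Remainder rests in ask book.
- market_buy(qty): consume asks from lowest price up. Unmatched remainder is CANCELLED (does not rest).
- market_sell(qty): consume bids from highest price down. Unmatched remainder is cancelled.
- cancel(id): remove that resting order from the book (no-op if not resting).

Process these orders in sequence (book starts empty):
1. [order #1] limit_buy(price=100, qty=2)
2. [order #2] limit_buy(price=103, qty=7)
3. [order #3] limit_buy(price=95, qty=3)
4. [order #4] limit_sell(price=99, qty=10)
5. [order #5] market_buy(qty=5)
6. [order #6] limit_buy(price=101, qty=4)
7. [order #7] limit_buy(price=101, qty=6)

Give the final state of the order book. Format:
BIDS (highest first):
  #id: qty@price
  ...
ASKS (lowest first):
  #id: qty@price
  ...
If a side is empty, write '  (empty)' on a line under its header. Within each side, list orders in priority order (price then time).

Answer: BIDS (highest first):
  #6: 4@101
  #7: 6@101
  #3: 3@95
ASKS (lowest first):
  (empty)

Derivation:
After op 1 [order #1] limit_buy(price=100, qty=2): fills=none; bids=[#1:2@100] asks=[-]
After op 2 [order #2] limit_buy(price=103, qty=7): fills=none; bids=[#2:7@103 #1:2@100] asks=[-]
After op 3 [order #3] limit_buy(price=95, qty=3): fills=none; bids=[#2:7@103 #1:2@100 #3:3@95] asks=[-]
After op 4 [order #4] limit_sell(price=99, qty=10): fills=#2x#4:7@103 #1x#4:2@100; bids=[#3:3@95] asks=[#4:1@99]
After op 5 [order #5] market_buy(qty=5): fills=#5x#4:1@99; bids=[#3:3@95] asks=[-]
After op 6 [order #6] limit_buy(price=101, qty=4): fills=none; bids=[#6:4@101 #3:3@95] asks=[-]
After op 7 [order #7] limit_buy(price=101, qty=6): fills=none; bids=[#6:4@101 #7:6@101 #3:3@95] asks=[-]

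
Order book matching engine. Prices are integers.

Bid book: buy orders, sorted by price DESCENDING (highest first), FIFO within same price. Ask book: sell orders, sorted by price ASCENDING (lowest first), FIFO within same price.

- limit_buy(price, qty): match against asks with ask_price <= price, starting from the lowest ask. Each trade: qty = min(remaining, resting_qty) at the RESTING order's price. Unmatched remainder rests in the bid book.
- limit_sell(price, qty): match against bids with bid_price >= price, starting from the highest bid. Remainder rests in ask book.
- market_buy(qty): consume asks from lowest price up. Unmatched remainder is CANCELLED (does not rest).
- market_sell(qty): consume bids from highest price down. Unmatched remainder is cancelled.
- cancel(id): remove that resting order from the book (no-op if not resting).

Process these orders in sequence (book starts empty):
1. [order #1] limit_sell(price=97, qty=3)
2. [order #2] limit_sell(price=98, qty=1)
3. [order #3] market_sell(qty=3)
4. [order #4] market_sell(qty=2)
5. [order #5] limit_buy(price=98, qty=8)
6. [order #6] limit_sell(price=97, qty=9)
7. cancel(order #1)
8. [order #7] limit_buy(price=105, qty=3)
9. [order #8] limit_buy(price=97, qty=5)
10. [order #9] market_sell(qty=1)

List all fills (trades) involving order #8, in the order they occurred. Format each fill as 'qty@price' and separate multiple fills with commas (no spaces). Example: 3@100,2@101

Answer: 2@97,1@97

Derivation:
After op 1 [order #1] limit_sell(price=97, qty=3): fills=none; bids=[-] asks=[#1:3@97]
After op 2 [order #2] limit_sell(price=98, qty=1): fills=none; bids=[-] asks=[#1:3@97 #2:1@98]
After op 3 [order #3] market_sell(qty=3): fills=none; bids=[-] asks=[#1:3@97 #2:1@98]
After op 4 [order #4] market_sell(qty=2): fills=none; bids=[-] asks=[#1:3@97 #2:1@98]
After op 5 [order #5] limit_buy(price=98, qty=8): fills=#5x#1:3@97 #5x#2:1@98; bids=[#5:4@98] asks=[-]
After op 6 [order #6] limit_sell(price=97, qty=9): fills=#5x#6:4@98; bids=[-] asks=[#6:5@97]
After op 7 cancel(order #1): fills=none; bids=[-] asks=[#6:5@97]
After op 8 [order #7] limit_buy(price=105, qty=3): fills=#7x#6:3@97; bids=[-] asks=[#6:2@97]
After op 9 [order #8] limit_buy(price=97, qty=5): fills=#8x#6:2@97; bids=[#8:3@97] asks=[-]
After op 10 [order #9] market_sell(qty=1): fills=#8x#9:1@97; bids=[#8:2@97] asks=[-]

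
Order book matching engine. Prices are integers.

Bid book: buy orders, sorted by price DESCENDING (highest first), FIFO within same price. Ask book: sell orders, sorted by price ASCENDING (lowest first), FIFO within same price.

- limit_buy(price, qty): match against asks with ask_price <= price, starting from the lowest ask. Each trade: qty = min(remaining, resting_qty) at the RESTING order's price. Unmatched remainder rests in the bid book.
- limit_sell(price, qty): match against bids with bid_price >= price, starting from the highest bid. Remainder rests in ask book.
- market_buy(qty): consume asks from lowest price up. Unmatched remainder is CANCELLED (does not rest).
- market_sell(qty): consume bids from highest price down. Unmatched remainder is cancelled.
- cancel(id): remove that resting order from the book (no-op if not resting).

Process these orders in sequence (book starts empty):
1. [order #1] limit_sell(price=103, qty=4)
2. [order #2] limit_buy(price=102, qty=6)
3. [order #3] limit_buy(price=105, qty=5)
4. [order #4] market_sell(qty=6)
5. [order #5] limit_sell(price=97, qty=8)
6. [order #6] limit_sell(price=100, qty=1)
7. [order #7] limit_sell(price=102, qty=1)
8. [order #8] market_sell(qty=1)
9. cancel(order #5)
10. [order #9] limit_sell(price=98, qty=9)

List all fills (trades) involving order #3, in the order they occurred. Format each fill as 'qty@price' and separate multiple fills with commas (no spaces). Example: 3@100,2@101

After op 1 [order #1] limit_sell(price=103, qty=4): fills=none; bids=[-] asks=[#1:4@103]
After op 2 [order #2] limit_buy(price=102, qty=6): fills=none; bids=[#2:6@102] asks=[#1:4@103]
After op 3 [order #3] limit_buy(price=105, qty=5): fills=#3x#1:4@103; bids=[#3:1@105 #2:6@102] asks=[-]
After op 4 [order #4] market_sell(qty=6): fills=#3x#4:1@105 #2x#4:5@102; bids=[#2:1@102] asks=[-]
After op 5 [order #5] limit_sell(price=97, qty=8): fills=#2x#5:1@102; bids=[-] asks=[#5:7@97]
After op 6 [order #6] limit_sell(price=100, qty=1): fills=none; bids=[-] asks=[#5:7@97 #6:1@100]
After op 7 [order #7] limit_sell(price=102, qty=1): fills=none; bids=[-] asks=[#5:7@97 #6:1@100 #7:1@102]
After op 8 [order #8] market_sell(qty=1): fills=none; bids=[-] asks=[#5:7@97 #6:1@100 #7:1@102]
After op 9 cancel(order #5): fills=none; bids=[-] asks=[#6:1@100 #7:1@102]
After op 10 [order #9] limit_sell(price=98, qty=9): fills=none; bids=[-] asks=[#9:9@98 #6:1@100 #7:1@102]

Answer: 4@103,1@105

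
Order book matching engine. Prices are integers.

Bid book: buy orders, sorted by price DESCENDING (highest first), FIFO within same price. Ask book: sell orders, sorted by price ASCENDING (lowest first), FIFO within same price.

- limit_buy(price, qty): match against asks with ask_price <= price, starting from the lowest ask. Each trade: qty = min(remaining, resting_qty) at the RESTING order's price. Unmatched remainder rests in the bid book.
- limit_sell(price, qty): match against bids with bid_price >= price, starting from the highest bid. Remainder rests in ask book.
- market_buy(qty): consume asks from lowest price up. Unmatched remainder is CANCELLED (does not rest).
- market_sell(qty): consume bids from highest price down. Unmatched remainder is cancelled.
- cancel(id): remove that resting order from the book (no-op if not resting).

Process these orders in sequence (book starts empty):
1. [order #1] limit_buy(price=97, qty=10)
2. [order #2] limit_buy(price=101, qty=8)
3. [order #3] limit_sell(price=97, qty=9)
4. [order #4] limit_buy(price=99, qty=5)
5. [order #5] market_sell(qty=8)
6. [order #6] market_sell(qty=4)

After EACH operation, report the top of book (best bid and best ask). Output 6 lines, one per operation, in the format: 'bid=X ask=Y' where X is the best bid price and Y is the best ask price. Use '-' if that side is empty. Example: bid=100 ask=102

Answer: bid=97 ask=-
bid=101 ask=-
bid=97 ask=-
bid=99 ask=-
bid=97 ask=-
bid=97 ask=-

Derivation:
After op 1 [order #1] limit_buy(price=97, qty=10): fills=none; bids=[#1:10@97] asks=[-]
After op 2 [order #2] limit_buy(price=101, qty=8): fills=none; bids=[#2:8@101 #1:10@97] asks=[-]
After op 3 [order #3] limit_sell(price=97, qty=9): fills=#2x#3:8@101 #1x#3:1@97; bids=[#1:9@97] asks=[-]
After op 4 [order #4] limit_buy(price=99, qty=5): fills=none; bids=[#4:5@99 #1:9@97] asks=[-]
After op 5 [order #5] market_sell(qty=8): fills=#4x#5:5@99 #1x#5:3@97; bids=[#1:6@97] asks=[-]
After op 6 [order #6] market_sell(qty=4): fills=#1x#6:4@97; bids=[#1:2@97] asks=[-]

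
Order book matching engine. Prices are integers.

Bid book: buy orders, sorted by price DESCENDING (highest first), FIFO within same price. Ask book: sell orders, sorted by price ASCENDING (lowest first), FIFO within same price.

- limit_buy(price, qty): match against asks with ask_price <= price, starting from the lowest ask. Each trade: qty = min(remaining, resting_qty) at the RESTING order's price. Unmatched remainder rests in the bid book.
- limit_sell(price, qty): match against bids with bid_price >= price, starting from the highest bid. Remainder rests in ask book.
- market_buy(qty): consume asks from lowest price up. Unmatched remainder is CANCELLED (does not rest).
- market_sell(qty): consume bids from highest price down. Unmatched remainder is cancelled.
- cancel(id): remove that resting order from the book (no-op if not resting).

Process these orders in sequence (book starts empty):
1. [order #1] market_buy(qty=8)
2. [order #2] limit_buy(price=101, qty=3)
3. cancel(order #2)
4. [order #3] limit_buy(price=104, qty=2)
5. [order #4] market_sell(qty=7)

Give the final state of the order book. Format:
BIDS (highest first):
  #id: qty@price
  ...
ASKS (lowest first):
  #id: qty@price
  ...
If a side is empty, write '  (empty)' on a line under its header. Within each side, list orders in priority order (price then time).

Answer: BIDS (highest first):
  (empty)
ASKS (lowest first):
  (empty)

Derivation:
After op 1 [order #1] market_buy(qty=8): fills=none; bids=[-] asks=[-]
After op 2 [order #2] limit_buy(price=101, qty=3): fills=none; bids=[#2:3@101] asks=[-]
After op 3 cancel(order #2): fills=none; bids=[-] asks=[-]
After op 4 [order #3] limit_buy(price=104, qty=2): fills=none; bids=[#3:2@104] asks=[-]
After op 5 [order #4] market_sell(qty=7): fills=#3x#4:2@104; bids=[-] asks=[-]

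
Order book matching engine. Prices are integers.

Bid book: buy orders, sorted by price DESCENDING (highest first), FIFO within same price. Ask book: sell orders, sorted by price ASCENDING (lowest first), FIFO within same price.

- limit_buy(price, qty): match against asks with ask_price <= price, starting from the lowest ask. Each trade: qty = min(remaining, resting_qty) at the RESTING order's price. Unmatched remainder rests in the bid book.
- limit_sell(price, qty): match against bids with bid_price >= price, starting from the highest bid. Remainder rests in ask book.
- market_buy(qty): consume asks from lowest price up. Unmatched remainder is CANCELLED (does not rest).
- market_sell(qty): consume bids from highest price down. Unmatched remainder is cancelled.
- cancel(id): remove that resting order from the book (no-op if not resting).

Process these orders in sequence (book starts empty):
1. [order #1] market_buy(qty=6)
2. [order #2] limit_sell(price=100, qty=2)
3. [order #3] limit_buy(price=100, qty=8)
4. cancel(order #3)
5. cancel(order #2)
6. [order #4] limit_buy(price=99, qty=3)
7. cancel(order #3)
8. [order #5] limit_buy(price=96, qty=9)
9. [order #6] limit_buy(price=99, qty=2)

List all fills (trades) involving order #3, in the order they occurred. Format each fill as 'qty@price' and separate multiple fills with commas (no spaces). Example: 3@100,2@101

Answer: 2@100

Derivation:
After op 1 [order #1] market_buy(qty=6): fills=none; bids=[-] asks=[-]
After op 2 [order #2] limit_sell(price=100, qty=2): fills=none; bids=[-] asks=[#2:2@100]
After op 3 [order #3] limit_buy(price=100, qty=8): fills=#3x#2:2@100; bids=[#3:6@100] asks=[-]
After op 4 cancel(order #3): fills=none; bids=[-] asks=[-]
After op 5 cancel(order #2): fills=none; bids=[-] asks=[-]
After op 6 [order #4] limit_buy(price=99, qty=3): fills=none; bids=[#4:3@99] asks=[-]
After op 7 cancel(order #3): fills=none; bids=[#4:3@99] asks=[-]
After op 8 [order #5] limit_buy(price=96, qty=9): fills=none; bids=[#4:3@99 #5:9@96] asks=[-]
After op 9 [order #6] limit_buy(price=99, qty=2): fills=none; bids=[#4:3@99 #6:2@99 #5:9@96] asks=[-]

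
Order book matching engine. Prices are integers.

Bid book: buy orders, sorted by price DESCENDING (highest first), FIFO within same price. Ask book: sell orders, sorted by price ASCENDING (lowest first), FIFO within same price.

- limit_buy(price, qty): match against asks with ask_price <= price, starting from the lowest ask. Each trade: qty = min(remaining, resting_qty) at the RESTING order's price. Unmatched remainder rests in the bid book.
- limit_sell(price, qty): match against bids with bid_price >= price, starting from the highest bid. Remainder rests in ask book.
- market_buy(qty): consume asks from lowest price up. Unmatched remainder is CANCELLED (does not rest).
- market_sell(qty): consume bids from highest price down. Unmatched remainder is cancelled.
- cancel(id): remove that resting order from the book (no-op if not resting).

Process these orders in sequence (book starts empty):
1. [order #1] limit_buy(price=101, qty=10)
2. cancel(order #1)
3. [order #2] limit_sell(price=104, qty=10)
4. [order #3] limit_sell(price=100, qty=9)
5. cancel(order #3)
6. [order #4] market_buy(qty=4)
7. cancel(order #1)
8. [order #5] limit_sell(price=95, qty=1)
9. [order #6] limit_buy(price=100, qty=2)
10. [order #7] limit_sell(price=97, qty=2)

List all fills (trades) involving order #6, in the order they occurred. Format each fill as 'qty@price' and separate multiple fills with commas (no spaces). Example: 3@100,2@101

Answer: 1@95,1@100

Derivation:
After op 1 [order #1] limit_buy(price=101, qty=10): fills=none; bids=[#1:10@101] asks=[-]
After op 2 cancel(order #1): fills=none; bids=[-] asks=[-]
After op 3 [order #2] limit_sell(price=104, qty=10): fills=none; bids=[-] asks=[#2:10@104]
After op 4 [order #3] limit_sell(price=100, qty=9): fills=none; bids=[-] asks=[#3:9@100 #2:10@104]
After op 5 cancel(order #3): fills=none; bids=[-] asks=[#2:10@104]
After op 6 [order #4] market_buy(qty=4): fills=#4x#2:4@104; bids=[-] asks=[#2:6@104]
After op 7 cancel(order #1): fills=none; bids=[-] asks=[#2:6@104]
After op 8 [order #5] limit_sell(price=95, qty=1): fills=none; bids=[-] asks=[#5:1@95 #2:6@104]
After op 9 [order #6] limit_buy(price=100, qty=2): fills=#6x#5:1@95; bids=[#6:1@100] asks=[#2:6@104]
After op 10 [order #7] limit_sell(price=97, qty=2): fills=#6x#7:1@100; bids=[-] asks=[#7:1@97 #2:6@104]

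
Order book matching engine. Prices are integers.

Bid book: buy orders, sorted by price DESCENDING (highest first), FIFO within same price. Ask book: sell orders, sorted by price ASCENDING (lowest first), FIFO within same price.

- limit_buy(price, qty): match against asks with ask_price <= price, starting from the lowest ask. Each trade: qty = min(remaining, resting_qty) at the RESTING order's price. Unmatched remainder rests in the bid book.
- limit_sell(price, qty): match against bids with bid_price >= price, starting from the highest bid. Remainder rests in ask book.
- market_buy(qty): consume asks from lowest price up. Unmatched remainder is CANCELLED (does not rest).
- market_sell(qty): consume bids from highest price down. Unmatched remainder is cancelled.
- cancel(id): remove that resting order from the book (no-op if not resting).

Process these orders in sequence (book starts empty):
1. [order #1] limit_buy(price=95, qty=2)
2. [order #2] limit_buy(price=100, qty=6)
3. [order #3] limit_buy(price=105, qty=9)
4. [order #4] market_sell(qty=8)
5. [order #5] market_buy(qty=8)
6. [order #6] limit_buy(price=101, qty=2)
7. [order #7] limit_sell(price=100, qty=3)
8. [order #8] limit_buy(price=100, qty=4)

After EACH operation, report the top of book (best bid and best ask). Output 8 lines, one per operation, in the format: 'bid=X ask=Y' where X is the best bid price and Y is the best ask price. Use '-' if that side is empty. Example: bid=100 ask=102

After op 1 [order #1] limit_buy(price=95, qty=2): fills=none; bids=[#1:2@95] asks=[-]
After op 2 [order #2] limit_buy(price=100, qty=6): fills=none; bids=[#2:6@100 #1:2@95] asks=[-]
After op 3 [order #3] limit_buy(price=105, qty=9): fills=none; bids=[#3:9@105 #2:6@100 #1:2@95] asks=[-]
After op 4 [order #4] market_sell(qty=8): fills=#3x#4:8@105; bids=[#3:1@105 #2:6@100 #1:2@95] asks=[-]
After op 5 [order #5] market_buy(qty=8): fills=none; bids=[#3:1@105 #2:6@100 #1:2@95] asks=[-]
After op 6 [order #6] limit_buy(price=101, qty=2): fills=none; bids=[#3:1@105 #6:2@101 #2:6@100 #1:2@95] asks=[-]
After op 7 [order #7] limit_sell(price=100, qty=3): fills=#3x#7:1@105 #6x#7:2@101; bids=[#2:6@100 #1:2@95] asks=[-]
After op 8 [order #8] limit_buy(price=100, qty=4): fills=none; bids=[#2:6@100 #8:4@100 #1:2@95] asks=[-]

Answer: bid=95 ask=-
bid=100 ask=-
bid=105 ask=-
bid=105 ask=-
bid=105 ask=-
bid=105 ask=-
bid=100 ask=-
bid=100 ask=-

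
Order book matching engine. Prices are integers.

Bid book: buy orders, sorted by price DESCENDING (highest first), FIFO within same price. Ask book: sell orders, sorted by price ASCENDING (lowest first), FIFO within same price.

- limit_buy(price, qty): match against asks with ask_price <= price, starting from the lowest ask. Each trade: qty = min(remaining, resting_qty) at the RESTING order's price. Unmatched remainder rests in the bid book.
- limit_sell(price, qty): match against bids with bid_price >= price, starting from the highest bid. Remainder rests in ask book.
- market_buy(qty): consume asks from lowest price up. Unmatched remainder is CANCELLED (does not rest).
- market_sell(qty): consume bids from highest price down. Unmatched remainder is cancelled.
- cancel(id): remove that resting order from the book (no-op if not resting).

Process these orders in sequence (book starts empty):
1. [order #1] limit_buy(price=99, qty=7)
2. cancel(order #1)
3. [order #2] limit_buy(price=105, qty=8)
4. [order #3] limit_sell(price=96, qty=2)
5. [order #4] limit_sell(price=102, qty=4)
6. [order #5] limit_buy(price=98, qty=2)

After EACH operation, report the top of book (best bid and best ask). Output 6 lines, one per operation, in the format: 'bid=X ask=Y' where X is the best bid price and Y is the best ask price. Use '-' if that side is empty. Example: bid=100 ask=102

After op 1 [order #1] limit_buy(price=99, qty=7): fills=none; bids=[#1:7@99] asks=[-]
After op 2 cancel(order #1): fills=none; bids=[-] asks=[-]
After op 3 [order #2] limit_buy(price=105, qty=8): fills=none; bids=[#2:8@105] asks=[-]
After op 4 [order #3] limit_sell(price=96, qty=2): fills=#2x#3:2@105; bids=[#2:6@105] asks=[-]
After op 5 [order #4] limit_sell(price=102, qty=4): fills=#2x#4:4@105; bids=[#2:2@105] asks=[-]
After op 6 [order #5] limit_buy(price=98, qty=2): fills=none; bids=[#2:2@105 #5:2@98] asks=[-]

Answer: bid=99 ask=-
bid=- ask=-
bid=105 ask=-
bid=105 ask=-
bid=105 ask=-
bid=105 ask=-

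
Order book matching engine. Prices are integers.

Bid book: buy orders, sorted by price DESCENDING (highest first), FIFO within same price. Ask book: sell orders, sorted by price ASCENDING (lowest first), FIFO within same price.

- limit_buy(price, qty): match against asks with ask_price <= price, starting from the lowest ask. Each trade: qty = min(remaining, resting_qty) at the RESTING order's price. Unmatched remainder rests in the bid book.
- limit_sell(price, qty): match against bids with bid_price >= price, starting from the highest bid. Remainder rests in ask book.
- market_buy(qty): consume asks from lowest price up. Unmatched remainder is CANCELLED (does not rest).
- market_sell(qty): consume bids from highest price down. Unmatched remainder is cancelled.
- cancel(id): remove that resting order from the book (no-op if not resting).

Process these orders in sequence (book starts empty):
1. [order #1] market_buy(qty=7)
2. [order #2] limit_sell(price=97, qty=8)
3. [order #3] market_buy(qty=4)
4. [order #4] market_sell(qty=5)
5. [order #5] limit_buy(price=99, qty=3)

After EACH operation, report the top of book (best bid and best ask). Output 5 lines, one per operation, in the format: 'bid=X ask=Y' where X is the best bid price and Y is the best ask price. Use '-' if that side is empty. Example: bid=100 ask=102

After op 1 [order #1] market_buy(qty=7): fills=none; bids=[-] asks=[-]
After op 2 [order #2] limit_sell(price=97, qty=8): fills=none; bids=[-] asks=[#2:8@97]
After op 3 [order #3] market_buy(qty=4): fills=#3x#2:4@97; bids=[-] asks=[#2:4@97]
After op 4 [order #4] market_sell(qty=5): fills=none; bids=[-] asks=[#2:4@97]
After op 5 [order #5] limit_buy(price=99, qty=3): fills=#5x#2:3@97; bids=[-] asks=[#2:1@97]

Answer: bid=- ask=-
bid=- ask=97
bid=- ask=97
bid=- ask=97
bid=- ask=97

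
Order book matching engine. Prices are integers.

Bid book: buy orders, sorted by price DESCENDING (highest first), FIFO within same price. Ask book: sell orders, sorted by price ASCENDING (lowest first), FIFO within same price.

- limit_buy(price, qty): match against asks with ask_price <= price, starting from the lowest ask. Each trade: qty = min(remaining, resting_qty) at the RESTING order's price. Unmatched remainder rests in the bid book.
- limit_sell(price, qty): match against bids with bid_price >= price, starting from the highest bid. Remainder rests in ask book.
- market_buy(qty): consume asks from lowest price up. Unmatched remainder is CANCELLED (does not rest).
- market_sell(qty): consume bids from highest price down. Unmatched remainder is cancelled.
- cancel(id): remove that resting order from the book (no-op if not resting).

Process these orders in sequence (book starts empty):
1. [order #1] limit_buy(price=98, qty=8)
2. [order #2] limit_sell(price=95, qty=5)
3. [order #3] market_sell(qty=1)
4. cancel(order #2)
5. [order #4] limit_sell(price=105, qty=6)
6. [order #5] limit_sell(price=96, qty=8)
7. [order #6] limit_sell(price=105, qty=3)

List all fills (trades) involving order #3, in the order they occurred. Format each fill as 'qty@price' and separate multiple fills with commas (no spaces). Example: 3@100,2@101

After op 1 [order #1] limit_buy(price=98, qty=8): fills=none; bids=[#1:8@98] asks=[-]
After op 2 [order #2] limit_sell(price=95, qty=5): fills=#1x#2:5@98; bids=[#1:3@98] asks=[-]
After op 3 [order #3] market_sell(qty=1): fills=#1x#3:1@98; bids=[#1:2@98] asks=[-]
After op 4 cancel(order #2): fills=none; bids=[#1:2@98] asks=[-]
After op 5 [order #4] limit_sell(price=105, qty=6): fills=none; bids=[#1:2@98] asks=[#4:6@105]
After op 6 [order #5] limit_sell(price=96, qty=8): fills=#1x#5:2@98; bids=[-] asks=[#5:6@96 #4:6@105]
After op 7 [order #6] limit_sell(price=105, qty=3): fills=none; bids=[-] asks=[#5:6@96 #4:6@105 #6:3@105]

Answer: 1@98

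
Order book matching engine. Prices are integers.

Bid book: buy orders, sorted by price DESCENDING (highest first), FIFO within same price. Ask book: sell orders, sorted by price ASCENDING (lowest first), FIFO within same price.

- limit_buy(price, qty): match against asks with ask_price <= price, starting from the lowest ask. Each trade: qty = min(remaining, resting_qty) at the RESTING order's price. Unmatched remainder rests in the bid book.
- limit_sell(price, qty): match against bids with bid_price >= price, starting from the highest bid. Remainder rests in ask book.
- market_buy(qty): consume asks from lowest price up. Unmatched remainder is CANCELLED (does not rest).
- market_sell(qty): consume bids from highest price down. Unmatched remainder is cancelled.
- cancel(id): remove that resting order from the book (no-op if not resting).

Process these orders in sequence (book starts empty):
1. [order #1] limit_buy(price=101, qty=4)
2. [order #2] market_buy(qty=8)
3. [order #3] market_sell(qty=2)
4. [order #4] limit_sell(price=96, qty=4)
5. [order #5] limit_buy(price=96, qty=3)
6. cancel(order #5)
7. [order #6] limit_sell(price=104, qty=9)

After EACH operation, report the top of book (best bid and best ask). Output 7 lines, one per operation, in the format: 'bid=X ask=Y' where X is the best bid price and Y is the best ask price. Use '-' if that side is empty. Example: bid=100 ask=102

Answer: bid=101 ask=-
bid=101 ask=-
bid=101 ask=-
bid=- ask=96
bid=96 ask=-
bid=- ask=-
bid=- ask=104

Derivation:
After op 1 [order #1] limit_buy(price=101, qty=4): fills=none; bids=[#1:4@101] asks=[-]
After op 2 [order #2] market_buy(qty=8): fills=none; bids=[#1:4@101] asks=[-]
After op 3 [order #3] market_sell(qty=2): fills=#1x#3:2@101; bids=[#1:2@101] asks=[-]
After op 4 [order #4] limit_sell(price=96, qty=4): fills=#1x#4:2@101; bids=[-] asks=[#4:2@96]
After op 5 [order #5] limit_buy(price=96, qty=3): fills=#5x#4:2@96; bids=[#5:1@96] asks=[-]
After op 6 cancel(order #5): fills=none; bids=[-] asks=[-]
After op 7 [order #6] limit_sell(price=104, qty=9): fills=none; bids=[-] asks=[#6:9@104]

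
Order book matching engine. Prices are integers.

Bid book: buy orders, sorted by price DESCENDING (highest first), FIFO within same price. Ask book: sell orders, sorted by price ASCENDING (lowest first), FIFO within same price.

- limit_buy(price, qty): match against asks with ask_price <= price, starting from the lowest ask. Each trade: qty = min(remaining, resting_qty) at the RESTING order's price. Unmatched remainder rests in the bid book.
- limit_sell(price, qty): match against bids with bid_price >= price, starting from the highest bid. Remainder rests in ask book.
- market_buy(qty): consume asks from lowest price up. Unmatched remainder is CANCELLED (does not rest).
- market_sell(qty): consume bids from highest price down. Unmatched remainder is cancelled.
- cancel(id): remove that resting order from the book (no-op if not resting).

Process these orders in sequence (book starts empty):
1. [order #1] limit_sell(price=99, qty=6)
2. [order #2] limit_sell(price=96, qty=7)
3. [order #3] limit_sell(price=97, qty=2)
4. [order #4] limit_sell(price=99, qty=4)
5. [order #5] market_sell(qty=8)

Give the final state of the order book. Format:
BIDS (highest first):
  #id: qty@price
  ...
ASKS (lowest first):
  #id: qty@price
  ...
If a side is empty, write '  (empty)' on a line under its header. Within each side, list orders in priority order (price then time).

After op 1 [order #1] limit_sell(price=99, qty=6): fills=none; bids=[-] asks=[#1:6@99]
After op 2 [order #2] limit_sell(price=96, qty=7): fills=none; bids=[-] asks=[#2:7@96 #1:6@99]
After op 3 [order #3] limit_sell(price=97, qty=2): fills=none; bids=[-] asks=[#2:7@96 #3:2@97 #1:6@99]
After op 4 [order #4] limit_sell(price=99, qty=4): fills=none; bids=[-] asks=[#2:7@96 #3:2@97 #1:6@99 #4:4@99]
After op 5 [order #5] market_sell(qty=8): fills=none; bids=[-] asks=[#2:7@96 #3:2@97 #1:6@99 #4:4@99]

Answer: BIDS (highest first):
  (empty)
ASKS (lowest first):
  #2: 7@96
  #3: 2@97
  #1: 6@99
  #4: 4@99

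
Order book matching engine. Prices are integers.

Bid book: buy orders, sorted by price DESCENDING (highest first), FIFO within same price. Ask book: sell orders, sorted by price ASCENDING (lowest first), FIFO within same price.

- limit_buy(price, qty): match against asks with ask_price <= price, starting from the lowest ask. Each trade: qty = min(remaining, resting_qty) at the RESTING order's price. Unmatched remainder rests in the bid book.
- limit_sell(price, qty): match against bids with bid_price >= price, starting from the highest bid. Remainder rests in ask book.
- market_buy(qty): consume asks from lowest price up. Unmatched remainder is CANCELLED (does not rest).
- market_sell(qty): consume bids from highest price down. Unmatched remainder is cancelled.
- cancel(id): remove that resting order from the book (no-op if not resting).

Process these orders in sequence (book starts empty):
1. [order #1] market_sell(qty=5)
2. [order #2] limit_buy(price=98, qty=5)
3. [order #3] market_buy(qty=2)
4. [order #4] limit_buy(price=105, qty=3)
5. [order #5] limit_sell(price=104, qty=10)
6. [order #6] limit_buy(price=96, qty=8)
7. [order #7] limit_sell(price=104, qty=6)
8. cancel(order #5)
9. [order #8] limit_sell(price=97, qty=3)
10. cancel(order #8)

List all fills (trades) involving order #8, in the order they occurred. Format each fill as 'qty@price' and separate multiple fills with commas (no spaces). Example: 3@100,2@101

Answer: 3@98

Derivation:
After op 1 [order #1] market_sell(qty=5): fills=none; bids=[-] asks=[-]
After op 2 [order #2] limit_buy(price=98, qty=5): fills=none; bids=[#2:5@98] asks=[-]
After op 3 [order #3] market_buy(qty=2): fills=none; bids=[#2:5@98] asks=[-]
After op 4 [order #4] limit_buy(price=105, qty=3): fills=none; bids=[#4:3@105 #2:5@98] asks=[-]
After op 5 [order #5] limit_sell(price=104, qty=10): fills=#4x#5:3@105; bids=[#2:5@98] asks=[#5:7@104]
After op 6 [order #6] limit_buy(price=96, qty=8): fills=none; bids=[#2:5@98 #6:8@96] asks=[#5:7@104]
After op 7 [order #7] limit_sell(price=104, qty=6): fills=none; bids=[#2:5@98 #6:8@96] asks=[#5:7@104 #7:6@104]
After op 8 cancel(order #5): fills=none; bids=[#2:5@98 #6:8@96] asks=[#7:6@104]
After op 9 [order #8] limit_sell(price=97, qty=3): fills=#2x#8:3@98; bids=[#2:2@98 #6:8@96] asks=[#7:6@104]
After op 10 cancel(order #8): fills=none; bids=[#2:2@98 #6:8@96] asks=[#7:6@104]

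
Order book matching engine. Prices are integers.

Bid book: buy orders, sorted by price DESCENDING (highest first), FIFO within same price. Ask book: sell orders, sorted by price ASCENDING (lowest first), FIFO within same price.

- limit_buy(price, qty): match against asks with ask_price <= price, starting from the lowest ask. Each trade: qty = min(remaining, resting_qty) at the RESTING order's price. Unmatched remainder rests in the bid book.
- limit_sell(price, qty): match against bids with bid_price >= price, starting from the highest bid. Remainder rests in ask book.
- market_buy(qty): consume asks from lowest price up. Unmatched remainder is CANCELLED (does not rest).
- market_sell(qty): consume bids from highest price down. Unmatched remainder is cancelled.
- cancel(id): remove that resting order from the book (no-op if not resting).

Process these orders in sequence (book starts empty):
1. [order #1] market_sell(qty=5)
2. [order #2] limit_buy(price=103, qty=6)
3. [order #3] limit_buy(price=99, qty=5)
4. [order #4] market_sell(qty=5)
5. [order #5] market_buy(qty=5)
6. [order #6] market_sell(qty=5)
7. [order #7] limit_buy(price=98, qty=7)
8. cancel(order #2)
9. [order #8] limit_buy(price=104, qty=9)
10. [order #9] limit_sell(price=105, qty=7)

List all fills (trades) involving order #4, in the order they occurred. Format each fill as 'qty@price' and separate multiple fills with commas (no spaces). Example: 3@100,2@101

After op 1 [order #1] market_sell(qty=5): fills=none; bids=[-] asks=[-]
After op 2 [order #2] limit_buy(price=103, qty=6): fills=none; bids=[#2:6@103] asks=[-]
After op 3 [order #3] limit_buy(price=99, qty=5): fills=none; bids=[#2:6@103 #3:5@99] asks=[-]
After op 4 [order #4] market_sell(qty=5): fills=#2x#4:5@103; bids=[#2:1@103 #3:5@99] asks=[-]
After op 5 [order #5] market_buy(qty=5): fills=none; bids=[#2:1@103 #3:5@99] asks=[-]
After op 6 [order #6] market_sell(qty=5): fills=#2x#6:1@103 #3x#6:4@99; bids=[#3:1@99] asks=[-]
After op 7 [order #7] limit_buy(price=98, qty=7): fills=none; bids=[#3:1@99 #7:7@98] asks=[-]
After op 8 cancel(order #2): fills=none; bids=[#3:1@99 #7:7@98] asks=[-]
After op 9 [order #8] limit_buy(price=104, qty=9): fills=none; bids=[#8:9@104 #3:1@99 #7:7@98] asks=[-]
After op 10 [order #9] limit_sell(price=105, qty=7): fills=none; bids=[#8:9@104 #3:1@99 #7:7@98] asks=[#9:7@105]

Answer: 5@103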